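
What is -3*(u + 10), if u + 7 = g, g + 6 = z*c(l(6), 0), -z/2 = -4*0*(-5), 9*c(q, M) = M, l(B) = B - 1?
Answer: 9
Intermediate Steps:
l(B) = -1 + B
c(q, M) = M/9
z = 0 (z = -2*(-4*0)*(-5) = -0*(-5) = -2*0 = 0)
g = -6 (g = -6 + 0*((⅑)*0) = -6 + 0*0 = -6 + 0 = -6)
u = -13 (u = -7 - 6 = -13)
-3*(u + 10) = -3*(-13 + 10) = -3*(-3) = 9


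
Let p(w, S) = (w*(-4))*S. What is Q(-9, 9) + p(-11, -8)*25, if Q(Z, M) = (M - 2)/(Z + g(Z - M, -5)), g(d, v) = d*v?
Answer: -712793/81 ≈ -8799.9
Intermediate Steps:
p(w, S) = -4*S*w (p(w, S) = (-4*w)*S = -4*S*w)
Q(Z, M) = (-2 + M)/(-4*Z + 5*M) (Q(Z, M) = (M - 2)/(Z + (Z - M)*(-5)) = (-2 + M)/(Z + (-5*Z + 5*M)) = (-2 + M)/(-4*Z + 5*M))
Q(-9, 9) + p(-11, -8)*25 = (-2 + 9)/(-4*(-9) + 5*9) - 4*(-8)*(-11)*25 = 7/(36 + 45) - 352*25 = 7/81 - 8800 = -712793/81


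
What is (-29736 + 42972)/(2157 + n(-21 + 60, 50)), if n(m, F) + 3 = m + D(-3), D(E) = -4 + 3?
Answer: 3309/548 ≈ 6.0383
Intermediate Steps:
D(E) = -1
n(m, F) = -4 + m (n(m, F) = -3 + (m - 1) = -3 + (-1 + m) = -4 + m)
(-29736 + 42972)/(2157 + n(-21 + 60, 50)) = (-29736 + 42972)/(2157 + (-4 + (-21 + 60))) = 13236/(2157 + (-4 + 39)) = 13236/(2157 + 35) = 13236/2192 = 13236*(1/2192) = 3309/548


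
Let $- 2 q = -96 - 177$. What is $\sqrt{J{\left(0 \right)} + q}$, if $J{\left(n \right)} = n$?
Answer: $\frac{\sqrt{546}}{2} \approx 11.683$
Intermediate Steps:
$q = \frac{273}{2}$ ($q = - \frac{-96 - 177}{2} = \left(- \frac{1}{2}\right) \left(-273\right) = \frac{273}{2} \approx 136.5$)
$\sqrt{J{\left(0 \right)} + q} = \sqrt{0 + \frac{273}{2}} = \sqrt{\frac{273}{2}} = \frac{\sqrt{546}}{2}$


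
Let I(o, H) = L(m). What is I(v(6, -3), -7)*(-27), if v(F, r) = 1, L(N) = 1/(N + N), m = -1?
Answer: 27/2 ≈ 13.500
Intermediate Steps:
L(N) = 1/(2*N)
I(o, H) = -½ (I(o, H) = (½)/(-1) = (½)*(-1) = -½)
I(v(6, -3), -7)*(-27) = -½*(-27) = 27/2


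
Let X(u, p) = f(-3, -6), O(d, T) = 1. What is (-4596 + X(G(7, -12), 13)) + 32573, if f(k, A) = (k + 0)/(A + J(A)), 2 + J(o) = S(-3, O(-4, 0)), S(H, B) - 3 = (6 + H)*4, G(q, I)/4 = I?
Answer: 195836/7 ≈ 27977.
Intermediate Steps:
G(q, I) = 4*I
S(H, B) = 27 + 4*H (S(H, B) = 3 + (6 + H)*4 = 3 + (24 + 4*H) = 27 + 4*H)
J(o) = 13 (J(o) = -2 + (27 + 4*(-3)) = -2 + (27 - 12) = -2 + 15 = 13)
f(k, A) = k/(13 + A) (f(k, A) = (k + 0)/(A + 13) = k/(13 + A))
X(u, p) = -3/7 (X(u, p) = -3/(13 - 6) = -3/7)
(-4596 + X(G(7, -12), 13)) + 32573 = (-4596 - 3/7) + 32573 = -32175/7 + 32573 = 195836/7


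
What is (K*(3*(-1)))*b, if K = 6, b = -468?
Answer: 8424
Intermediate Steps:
(K*(3*(-1)))*b = (6*(3*(-1)))*(-468) = (6*(-3))*(-468) = -18*(-468) = 8424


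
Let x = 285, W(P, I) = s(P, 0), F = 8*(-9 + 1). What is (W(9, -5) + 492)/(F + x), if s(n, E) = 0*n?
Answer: 492/221 ≈ 2.2262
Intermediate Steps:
F = -64 (F = 8*(-8) = -64)
s(n, E) = 0
W(P, I) = 0
(W(9, -5) + 492)/(F + x) = (0 + 492)/(-64 + 285) = 492/221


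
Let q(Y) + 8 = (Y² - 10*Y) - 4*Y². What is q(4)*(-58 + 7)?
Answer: 4896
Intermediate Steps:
q(Y) = -8 - 10*Y - 3*Y² (q(Y) = -8 + ((Y² - 10*Y) - 4*Y²) = -8 + (-10*Y - 3*Y²) = -8 - 10*Y - 3*Y²)
q(4)*(-58 + 7) = (-8 - 10*4 - 3*4²)*(-58 + 7) = (-8 - 40 - 3*16)*(-51) = (-8 - 40 - 48)*(-51) = -96*(-51) = 4896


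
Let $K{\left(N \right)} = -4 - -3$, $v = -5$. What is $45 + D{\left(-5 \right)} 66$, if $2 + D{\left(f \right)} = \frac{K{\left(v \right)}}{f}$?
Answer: $- \frac{369}{5} \approx -73.8$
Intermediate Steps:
$K{\left(N \right)} = -1$ ($K{\left(N \right)} = -4 + 3 = -1$)
$D{\left(f \right)} = -2 - \frac{1}{f}$
$45 + D{\left(-5 \right)} 66 = 45 + \left(-2 - \frac{1}{-5}\right) 66 = 45 + \left(-2 - - \frac{1}{5}\right) 66 = 45 + \left(-2 + \frac{1}{5}\right) 66 = 45 - \frac{594}{5} = - \frac{369}{5}$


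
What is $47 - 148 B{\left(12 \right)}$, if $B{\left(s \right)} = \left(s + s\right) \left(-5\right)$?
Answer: $17807$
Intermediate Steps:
$B{\left(s \right)} = - 10 s$ ($B{\left(s \right)} = 2 s \left(-5\right) = - 10 s$)
$47 - 148 B{\left(12 \right)} = 47 - 148 \left(\left(-10\right) 12\right) = 47 - -17760 = 47 + 17760 = 17807$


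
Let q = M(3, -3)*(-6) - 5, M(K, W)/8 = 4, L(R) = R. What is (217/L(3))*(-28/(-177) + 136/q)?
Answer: -4026652/104607 ≈ -38.493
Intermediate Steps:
M(K, W) = 32 (M(K, W) = 8*4 = 32)
q = -197 (q = 32*(-6) - 5 = -192 - 5 = -197)
(217/L(3))*(-28/(-177) + 136/q) = (217/3)*(-28/(-177) + 136/(-197)) = (217*(⅓))*(-28*(-1/177) + 136*(-1/197)) = 217*(28/177 - 136/197)/3 = (217/3)*(-18556/34869) = -4026652/104607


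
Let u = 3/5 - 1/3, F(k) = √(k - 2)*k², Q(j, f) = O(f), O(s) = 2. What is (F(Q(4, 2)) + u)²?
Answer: 16/225 ≈ 0.071111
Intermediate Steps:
Q(j, f) = 2
F(k) = k²*√(-2 + k) (F(k) = √(-2 + k)*k² = k²*√(-2 + k))
u = 4/15 (u = 3*(⅕) - 1*⅓ = ⅗ - ⅓ = 4/15 ≈ 0.26667)
(F(Q(4, 2)) + u)² = (2²*√(-2 + 2) + 4/15)² = (4*√0 + 4/15)² = (4*0 + 4/15)² = (0 + 4/15)² = (4/15)² = 16/225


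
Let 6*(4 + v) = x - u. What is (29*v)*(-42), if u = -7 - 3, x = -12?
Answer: 5278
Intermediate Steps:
u = -10
v = -13/3 (v = -4 + (-12 - 1*(-10))/6 = -4 + (-12 + 10)/6 = -4 + (1/6)*(-2) = -4 - 1/3 = -13/3 ≈ -4.3333)
(29*v)*(-42) = (29*(-13/3))*(-42) = -377/3*(-42) = 5278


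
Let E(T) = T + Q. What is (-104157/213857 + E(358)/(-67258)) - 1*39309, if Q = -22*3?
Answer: -282705884275252/7191797053 ≈ -39310.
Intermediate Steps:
Q = -66
E(T) = -66 + T (E(T) = T - 66 = -66 + T)
(-104157/213857 + E(358)/(-67258)) - 1*39309 = (-104157/213857 + (-66 + 358)/(-67258)) - 1*39309 = (-104157*1/213857 + 292*(-1/67258)) - 39309 = (-104157/213857 - 146/33629) - 39309 = -3533918875/7191797053 - 39309 = -282705884275252/7191797053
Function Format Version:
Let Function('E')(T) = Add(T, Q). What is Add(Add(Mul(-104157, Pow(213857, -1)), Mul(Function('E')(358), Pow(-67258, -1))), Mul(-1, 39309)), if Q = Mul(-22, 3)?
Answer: Rational(-282705884275252, 7191797053) ≈ -39310.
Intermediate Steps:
Q = -66
Function('E')(T) = Add(-66, T) (Function('E')(T) = Add(T, -66) = Add(-66, T))
Add(Add(Mul(-104157, Pow(213857, -1)), Mul(Function('E')(358), Pow(-67258, -1))), Mul(-1, 39309)) = Add(Add(Mul(-104157, Pow(213857, -1)), Mul(Add(-66, 358), Pow(-67258, -1))), Mul(-1, 39309)) = Add(Add(Mul(-104157, Rational(1, 213857)), Mul(292, Rational(-1, 67258))), -39309) = Add(Add(Rational(-104157, 213857), Rational(-146, 33629)), -39309) = Add(Rational(-3533918875, 7191797053), -39309) = Rational(-282705884275252, 7191797053)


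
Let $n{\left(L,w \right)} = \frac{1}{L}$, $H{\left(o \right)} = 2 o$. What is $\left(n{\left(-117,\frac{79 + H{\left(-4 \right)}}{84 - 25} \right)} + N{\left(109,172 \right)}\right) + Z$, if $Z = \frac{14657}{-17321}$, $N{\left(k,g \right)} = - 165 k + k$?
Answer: $- \frac{36228465122}{2026557} \approx -17877.0$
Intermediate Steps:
$N{\left(k,g \right)} = - 164 k$
$Z = - \frac{14657}{17321}$ ($Z = 14657 \left(- \frac{1}{17321}\right) = - \frac{14657}{17321} \approx -0.8462$)
$\left(n{\left(-117,\frac{79 + H{\left(-4 \right)}}{84 - 25} \right)} + N{\left(109,172 \right)}\right) + Z = \left(\frac{1}{-117} - 17876\right) - \frac{14657}{17321} = \left(- \frac{1}{117} - 17876\right) - \frac{14657}{17321} = - \frac{2091493}{117} - \frac{14657}{17321} = - \frac{36228465122}{2026557}$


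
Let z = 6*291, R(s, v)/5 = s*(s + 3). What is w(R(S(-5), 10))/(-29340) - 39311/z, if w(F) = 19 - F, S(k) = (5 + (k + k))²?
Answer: -63739273/2845980 ≈ -22.396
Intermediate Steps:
S(k) = (5 + 2*k)²
R(s, v) = 5*s*(3 + s) (R(s, v) = 5*(s*(s + 3)) = 5*(s*(3 + s)) = 5*s*(3 + s))
z = 1746
w(R(S(-5), 10))/(-29340) - 39311/z = (19 - 5*(5 + 2*(-5))²*(3 + (5 + 2*(-5))²))/(-29340) - 39311/1746 = (19 - 5*(5 - 10)²*(3 + (5 - 10)²))*(-1/29340) - 39311*1/1746 = (19 - 5*(-5)²*(3 + (-5)²))*(-1/29340) - 39311/1746 = (19 - 5*25*(3 + 25))*(-1/29340) - 39311/1746 = (19 - 5*25*28)*(-1/29340) - 39311/1746 = (19 - 1*3500)*(-1/29340) - 39311/1746 = (19 - 3500)*(-1/29340) - 39311/1746 = -3481*(-1/29340) - 39311/1746 = 3481/29340 - 39311/1746 = -63739273/2845980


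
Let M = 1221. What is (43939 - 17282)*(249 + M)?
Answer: 39185790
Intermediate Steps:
(43939 - 17282)*(249 + M) = (43939 - 17282)*(249 + 1221) = 26657*1470 = 39185790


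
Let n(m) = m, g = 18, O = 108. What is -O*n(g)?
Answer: -1944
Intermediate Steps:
-O*n(g) = -108*18 = -1*1944 = -1944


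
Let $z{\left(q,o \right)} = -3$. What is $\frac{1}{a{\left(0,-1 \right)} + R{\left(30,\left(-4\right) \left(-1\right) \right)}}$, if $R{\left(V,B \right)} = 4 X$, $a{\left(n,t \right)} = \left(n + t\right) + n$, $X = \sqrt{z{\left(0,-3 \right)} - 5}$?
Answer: $- \frac{i}{i + 8 \sqrt{2}} \approx -0.0077519 - 0.087703 i$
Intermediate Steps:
$X = 2 i \sqrt{2}$ ($X = \sqrt{-3 - 5} = \sqrt{-8} = 2 i \sqrt{2} \approx 2.8284 i$)
$a{\left(n,t \right)} = t + 2 n$
$R{\left(V,B \right)} = 8 i \sqrt{2}$ ($R{\left(V,B \right)} = 4 \cdot 2 i \sqrt{2} = 8 i \sqrt{2}$)
$\frac{1}{a{\left(0,-1 \right)} + R{\left(30,\left(-4\right) \left(-1\right) \right)}} = \frac{1}{\left(-1 + 2 \cdot 0\right) + 8 i \sqrt{2}} = \frac{1}{\left(-1 + 0\right) + 8 i \sqrt{2}} = \frac{1}{-1 + 8 i \sqrt{2}}$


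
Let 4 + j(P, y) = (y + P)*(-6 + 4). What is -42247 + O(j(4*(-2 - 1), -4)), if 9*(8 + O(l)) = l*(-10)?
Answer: -380575/9 ≈ -42286.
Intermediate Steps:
j(P, y) = -4 - 2*P - 2*y (j(P, y) = -4 + (y + P)*(-6 + 4) = -4 + (P + y)*(-2) = -4 + (-2*P - 2*y) = -4 - 2*P - 2*y)
O(l) = -8 - 10*l/9 (O(l) = -8 + (l*(-10))/9 = -8 + (-10*l)/9 = -8 - 10*l/9)
-42247 + O(j(4*(-2 - 1), -4)) = -42247 + (-8 - 10*(-4 - 8*(-2 - 1) - 2*(-4))/9) = -42247 + (-8 - 10*(-4 - 8*(-3) + 8)/9) = -42247 + (-8 - 10*(-4 - 2*(-12) + 8)/9) = -42247 + (-8 - 10*(-4 + 24 + 8)/9) = -42247 + (-8 - 10/9*28) = -42247 + (-8 - 280/9) = -42247 - 352/9 = -380575/9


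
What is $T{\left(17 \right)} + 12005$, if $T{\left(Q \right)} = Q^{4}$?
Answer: $95526$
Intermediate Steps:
$T{\left(17 \right)} + 12005 = 17^{4} + 12005 = 83521 + 12005 = 95526$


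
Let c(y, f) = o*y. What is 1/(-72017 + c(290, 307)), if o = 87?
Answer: -1/46787 ≈ -2.1373e-5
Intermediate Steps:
c(y, f) = 87*y
1/(-72017 + c(290, 307)) = 1/(-72017 + 87*290) = 1/(-72017 + 25230) = 1/(-46787) = -1/46787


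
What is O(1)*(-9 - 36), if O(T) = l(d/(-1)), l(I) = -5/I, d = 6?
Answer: -75/2 ≈ -37.500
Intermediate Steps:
O(T) = ⅚ (O(T) = -5/(6/(-1)) = -5/(6*(-1)) = -5/(-6) = -5*(-⅙) = ⅚)
O(1)*(-9 - 36) = 5*(-9 - 36)/6 = (⅚)*(-45) = -75/2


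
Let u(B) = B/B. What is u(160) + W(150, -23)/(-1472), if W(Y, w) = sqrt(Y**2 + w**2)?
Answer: 1 - sqrt(23029)/1472 ≈ 0.89691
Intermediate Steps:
u(B) = 1
u(160) + W(150, -23)/(-1472) = 1 + sqrt(150**2 + (-23)**2)/(-1472) = 1 + sqrt(22500 + 529)*(-1/1472) = 1 + sqrt(23029)*(-1/1472) = 1 - sqrt(23029)/1472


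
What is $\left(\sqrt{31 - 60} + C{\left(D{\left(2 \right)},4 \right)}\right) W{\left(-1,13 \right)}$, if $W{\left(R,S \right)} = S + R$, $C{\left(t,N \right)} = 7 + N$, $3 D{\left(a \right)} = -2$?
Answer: $132 + 12 i \sqrt{29} \approx 132.0 + 64.622 i$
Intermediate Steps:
$D{\left(a \right)} = - \frac{2}{3}$ ($D{\left(a \right)} = \frac{1}{3} \left(-2\right) = - \frac{2}{3}$)
$W{\left(R,S \right)} = R + S$
$\left(\sqrt{31 - 60} + C{\left(D{\left(2 \right)},4 \right)}\right) W{\left(-1,13 \right)} = \left(\sqrt{31 - 60} + \left(7 + 4\right)\right) \left(-1 + 13\right) = \left(\sqrt{-29} + 11\right) 12 = \left(i \sqrt{29} + 11\right) 12 = \left(11 + i \sqrt{29}\right) 12 = 132 + 12 i \sqrt{29}$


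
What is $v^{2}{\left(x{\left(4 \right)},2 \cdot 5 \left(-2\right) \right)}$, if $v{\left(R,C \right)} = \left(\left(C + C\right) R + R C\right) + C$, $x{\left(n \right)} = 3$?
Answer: $40000$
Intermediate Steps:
$v{\left(R,C \right)} = C + 3 C R$ ($v{\left(R,C \right)} = \left(2 C R + C R\right) + C = 3 C R + C = C + 3 C R$)
$v^{2}{\left(x{\left(4 \right)},2 \cdot 5 \left(-2\right) \right)} = \left(2 \cdot 5 \left(-2\right) \left(1 + 3 \cdot 3\right)\right)^{2} = \left(10 \left(-2\right) \left(1 + 9\right)\right)^{2} = \left(\left(-20\right) 10\right)^{2} = \left(-200\right)^{2} = 40000$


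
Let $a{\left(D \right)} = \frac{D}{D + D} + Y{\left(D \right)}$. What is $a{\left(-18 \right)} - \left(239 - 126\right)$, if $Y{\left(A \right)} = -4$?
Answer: $- \frac{233}{2} \approx -116.5$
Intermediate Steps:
$a{\left(D \right)} = - \frac{7}{2}$ ($a{\left(D \right)} = \frac{D}{D + D} - 4 = \frac{D}{2 D} - 4 = \frac{1}{2 D} D - 4 = \frac{1}{2} - 4 = - \frac{7}{2}$)
$a{\left(-18 \right)} - \left(239 - 126\right) = - \frac{7}{2} - \left(239 - 126\right) = - \frac{7}{2} - 113 = - \frac{233}{2}$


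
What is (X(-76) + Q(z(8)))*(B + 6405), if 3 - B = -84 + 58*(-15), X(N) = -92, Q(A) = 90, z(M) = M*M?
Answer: -14724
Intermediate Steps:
z(M) = M²
B = 957 (B = 3 - (-84 + 58*(-15)) = 3 - (-84 - 870) = 3 - 1*(-954) = 3 + 954 = 957)
(X(-76) + Q(z(8)))*(B + 6405) = (-92 + 90)*(957 + 6405) = -2*7362 = -14724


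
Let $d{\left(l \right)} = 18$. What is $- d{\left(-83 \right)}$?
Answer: $-18$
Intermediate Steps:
$- d{\left(-83 \right)} = \left(-1\right) 18 = -18$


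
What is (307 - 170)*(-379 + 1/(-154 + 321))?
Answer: -8671004/167 ≈ -51922.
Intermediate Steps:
(307 - 170)*(-379 + 1/(-154 + 321)) = 137*(-379 + 1/167) = 137*(-63292/167) = -8671004/167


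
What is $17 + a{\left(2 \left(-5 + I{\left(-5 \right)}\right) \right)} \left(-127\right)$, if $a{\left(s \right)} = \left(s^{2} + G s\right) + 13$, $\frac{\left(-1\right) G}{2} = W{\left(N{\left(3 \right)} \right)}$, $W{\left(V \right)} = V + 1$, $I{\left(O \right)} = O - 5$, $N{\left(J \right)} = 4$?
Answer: $-154034$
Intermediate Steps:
$I{\left(O \right)} = -5 + O$ ($I{\left(O \right)} = O - 5 = -5 + O$)
$W{\left(V \right)} = 1 + V$
$G = -10$ ($G = - 2 \left(1 + 4\right) = \left(-2\right) 5 = -10$)
$a{\left(s \right)} = 13 + s^{2} - 10 s$ ($a{\left(s \right)} = \left(s^{2} - 10 s\right) + 13 = 13 + s^{2} - 10 s$)
$17 + a{\left(2 \left(-5 + I{\left(-5 \right)}\right) \right)} \left(-127\right) = 17 + \left(13 + \left(2 \left(-5 - 10\right)\right)^{2} - 10 \cdot 2 \left(-5 - 10\right)\right) \left(-127\right) = 17 + \left(13 + \left(2 \left(-15\right)\right)^{2} - 10 \cdot 2 \left(-15\right)\right) \left(-127\right) = 17 + \left(13 + \left(-30\right)^{2} - -300\right) \left(-127\right) = 17 + \left(13 + 900 + 300\right) \left(-127\right) = 17 + 1213 \left(-127\right) = 17 - 154051 = -154034$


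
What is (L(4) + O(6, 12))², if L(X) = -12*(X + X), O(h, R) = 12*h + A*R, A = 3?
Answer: 144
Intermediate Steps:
O(h, R) = 3*R + 12*h (O(h, R) = 12*h + 3*R = 3*R + 12*h)
L(X) = -24*X
(L(4) + O(6, 12))² = (-24*4 + (3*12 + 12*6))² = (-96 + (36 + 72))² = (-96 + 108)² = 12² = 144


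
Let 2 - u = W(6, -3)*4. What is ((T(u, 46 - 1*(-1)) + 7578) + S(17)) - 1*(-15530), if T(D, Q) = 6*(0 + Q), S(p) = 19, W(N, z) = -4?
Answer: 23409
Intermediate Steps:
u = 18 (u = 2 - (-4)*4 = 2 - 1*(-16) = 2 + 16 = 18)
T(D, Q) = 6*Q
((T(u, 46 - 1*(-1)) + 7578) + S(17)) - 1*(-15530) = ((6*(46 - 1*(-1)) + 7578) + 19) - 1*(-15530) = ((6*(46 + 1) + 7578) + 19) + 15530 = ((6*47 + 7578) + 19) + 15530 = ((282 + 7578) + 19) + 15530 = (7860 + 19) + 15530 = 7879 + 15530 = 23409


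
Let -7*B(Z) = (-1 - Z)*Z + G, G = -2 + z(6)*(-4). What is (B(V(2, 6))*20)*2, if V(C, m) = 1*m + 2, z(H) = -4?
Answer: 2320/7 ≈ 331.43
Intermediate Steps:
V(C, m) = 2 + m (V(C, m) = m + 2 = 2 + m)
G = 14 (G = -2 - 4*(-4) = -2 + 16 = 14)
B(Z) = -2 - Z*(-1 - Z)/7 (B(Z) = -((-1 - Z)*Z + 14)/7 = -(Z*(-1 - Z) + 14)/7 = -(14 + Z*(-1 - Z))/7 = -2 - Z*(-1 - Z)/7)
(B(V(2, 6))*20)*2 = ((-2 + (2 + 6)/7 + (2 + 6)²/7)*20)*2 = ((-2 + (⅐)*8 + (⅐)*8²)*20)*2 = ((-2 + 8/7 + (⅐)*64)*20)*2 = ((-2 + 8/7 + 64/7)*20)*2 = ((58/7)*20)*2 = (1160/7)*2 = 2320/7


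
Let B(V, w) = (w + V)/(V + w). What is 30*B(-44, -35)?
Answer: 30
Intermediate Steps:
B(V, w) = 1 (B(V, w) = (V + w)/(V + w) = 1)
30*B(-44, -35) = 30*1 = 30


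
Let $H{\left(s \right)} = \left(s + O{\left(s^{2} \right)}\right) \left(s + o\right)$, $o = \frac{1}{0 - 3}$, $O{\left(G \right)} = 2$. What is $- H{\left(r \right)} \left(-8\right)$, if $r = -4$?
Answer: $\frac{208}{3} \approx 69.333$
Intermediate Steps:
$o = - \frac{1}{3}$ ($o = \frac{1}{-3} = - \frac{1}{3} \approx -0.33333$)
$H{\left(s \right)} = \left(2 + s\right) \left(- \frac{1}{3} + s\right)$ ($H{\left(s \right)} = \left(s + 2\right) \left(s - \frac{1}{3}\right) = \left(2 + s\right) \left(- \frac{1}{3} + s\right)$)
$- H{\left(r \right)} \left(-8\right) = - (- \frac{2}{3} + \left(-4\right)^{2} + \frac{5}{3} \left(-4\right)) \left(-8\right) = - (- \frac{2}{3} + 16 - \frac{20}{3}) \left(-8\right) = \left(-1\right) \frac{26}{3} \left(-8\right) = \left(- \frac{26}{3}\right) \left(-8\right) = \frac{208}{3}$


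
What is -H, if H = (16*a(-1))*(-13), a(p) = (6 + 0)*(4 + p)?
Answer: 3744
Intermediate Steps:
a(p) = 24 + 6*p (a(p) = 6*(4 + p) = 24 + 6*p)
H = -3744 (H = (16*(24 + 6*(-1)))*(-13) = (16*(24 - 6))*(-13) = (16*18)*(-13) = 288*(-13) = -3744)
-H = -1*(-3744) = 3744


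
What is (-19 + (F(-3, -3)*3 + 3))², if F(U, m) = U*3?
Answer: 1849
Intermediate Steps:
F(U, m) = 3*U
(-19 + (F(-3, -3)*3 + 3))² = (-19 + ((3*(-3))*3 + 3))² = (-19 + (-9*3 + 3))² = (-19 + (-27 + 3))² = (-19 - 24)² = (-43)² = 1849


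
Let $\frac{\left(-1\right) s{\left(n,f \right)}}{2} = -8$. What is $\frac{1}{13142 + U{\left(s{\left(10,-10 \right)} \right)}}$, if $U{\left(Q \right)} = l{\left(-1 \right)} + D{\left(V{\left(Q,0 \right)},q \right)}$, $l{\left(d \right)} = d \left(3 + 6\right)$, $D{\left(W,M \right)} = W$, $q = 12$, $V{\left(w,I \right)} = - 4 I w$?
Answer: $\frac{1}{13133} \approx 7.6144 \cdot 10^{-5}$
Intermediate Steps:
$V{\left(w,I \right)} = - 4 I w$
$s{\left(n,f \right)} = 16$ ($s{\left(n,f \right)} = \left(-2\right) \left(-8\right) = 16$)
$l{\left(d \right)} = 9 d$ ($l{\left(d \right)} = d 9 = 9 d$)
$U{\left(Q \right)} = -9$ ($U{\left(Q \right)} = 9 \left(-1\right) - 0 Q = -9 + 0 = -9$)
$\frac{1}{13142 + U{\left(s{\left(10,-10 \right)} \right)}} = \frac{1}{13142 - 9} = \frac{1}{13133}$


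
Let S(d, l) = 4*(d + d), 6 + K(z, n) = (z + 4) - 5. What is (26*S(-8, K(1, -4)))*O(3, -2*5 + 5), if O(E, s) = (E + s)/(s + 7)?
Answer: 1664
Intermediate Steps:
K(z, n) = -7 + z (K(z, n) = -6 + ((z + 4) - 5) = -6 + ((4 + z) - 5) = -6 + (-1 + z) = -7 + z)
S(d, l) = 8*d (S(d, l) = 4*(2*d) = 8*d)
O(E, s) = (E + s)/(7 + s)
(26*S(-8, K(1, -4)))*O(3, -2*5 + 5) = (26*(8*(-8)))*((3 + (-2*5 + 5))/(7 + (-2*5 + 5))) = (26*(-64))*((3 + (-10 + 5))/(7 + (-10 + 5))) = -1664*(3 - 5)/(7 - 5) = -1664*(-2)/2 = -832*(-2) = -1664*(-1) = 1664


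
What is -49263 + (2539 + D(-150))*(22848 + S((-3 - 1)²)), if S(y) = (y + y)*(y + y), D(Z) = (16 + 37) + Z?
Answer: 58246161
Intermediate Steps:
D(Z) = 53 + Z
S(y) = 4*y² (S(y) = (2*y)*(2*y) = 4*y²)
-49263 + (2539 + D(-150))*(22848 + S((-3 - 1)²)) = -49263 + (2539 + (53 - 150))*(22848 + 4*((-3 - 1)²)²) = -49263 + (2539 - 97)*(22848 + 4*((-4)²)²) = -49263 + 2442*(22848 + 4*16²) = -49263 + 2442*(22848 + 4*256) = -49263 + 2442*(22848 + 1024) = -49263 + 2442*23872 = -49263 + 58295424 = 58246161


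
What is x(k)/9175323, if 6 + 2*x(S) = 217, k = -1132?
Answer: 211/18350646 ≈ 1.1498e-5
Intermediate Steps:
x(S) = 211/2 (x(S) = -3 + (½)*217 = -3 + 217/2 = 211/2)
x(k)/9175323 = (211/2)/9175323 = (211/2)*(1/9175323) = 211/18350646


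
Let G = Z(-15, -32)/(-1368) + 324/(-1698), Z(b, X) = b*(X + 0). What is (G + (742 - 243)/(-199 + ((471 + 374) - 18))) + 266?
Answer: 2697213193/10130268 ≈ 266.25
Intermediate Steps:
Z(b, X) = X*b (Z(b, X) = b*X = X*b)
G = -8738/16131 (G = -32*(-15)/(-1368) + 324/(-1698) = 480*(-1/1368) + 324*(-1/1698) = -20/57 - 54/283 = -8738/16131 ≈ -0.54169)
(G + (742 - 243)/(-199 + ((471 + 374) - 18))) + 266 = (-8738/16131 + (742 - 243)/(-199 + ((471 + 374) - 18))) + 266 = (-8738/16131 + 499/(-199 + (845 - 18))) + 266 = (-8738/16131 + 499/(-199 + 827)) + 266 = (-8738/16131 + 499/628) + 266 = 2561905/10130268 + 266 = 2697213193/10130268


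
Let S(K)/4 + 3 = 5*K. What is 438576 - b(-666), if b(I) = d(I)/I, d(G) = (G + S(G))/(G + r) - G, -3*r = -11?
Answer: 32243744796/73519 ≈ 4.3858e+5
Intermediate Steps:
r = 11/3 (r = -1/3*(-11) = 11/3 ≈ 3.6667)
S(K) = -12 + 20*K (S(K) = -12 + 4*(5*K) = -12 + 20*K)
d(G) = -G + (-12 + 21*G)/(11/3 + G) (d(G) = (G + (-12 + 20*G))/(G + 11/3) - G = (-12 + 21*G)/(11/3 + G) - G = -G + (-12 + 21*G)/(11/3 + G))
b(I) = (-36 - 3*I**2 + 52*I)/(I*(11 + 3*I)) (b(I) = ((-36 - 3*I**2 + 52*I)/(11 + 3*I))/I = (-36 - 3*I**2 + 52*I)/(I*(11 + 3*I)))
438576 - b(-666) = 438576 - (-36 - 3*(-666)**2 + 52*(-666))/((-666)*(11 + 3*(-666))) = 438576 - (-1)*(-36 - 3*443556 - 34632)/(666*(11 - 1998)) = 438576 - (-1)*(-36 - 1330668 - 34632)/(666*(-1987)) = 438576 - (-1)*(-1)*(-1365336)/(666*1987) = 438576 - 1*(-75852/73519) = 438576 + 75852/73519 = 32243744796/73519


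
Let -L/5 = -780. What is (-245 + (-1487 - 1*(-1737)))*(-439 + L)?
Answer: 17305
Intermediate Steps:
L = 3900 (L = -5*(-780) = 3900)
(-245 + (-1487 - 1*(-1737)))*(-439 + L) = (-245 + (-1487 - 1*(-1737)))*(-439 + 3900) = (-245 + (-1487 + 1737))*3461 = (-245 + 250)*3461 = 5*3461 = 17305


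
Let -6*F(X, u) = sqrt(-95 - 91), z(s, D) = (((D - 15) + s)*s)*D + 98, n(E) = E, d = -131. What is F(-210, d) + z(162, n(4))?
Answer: 97946 - I*sqrt(186)/6 ≈ 97946.0 - 2.273*I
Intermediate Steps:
z(s, D) = 98 + D*s*(-15 + D + s) (z(s, D) = (((-15 + D) + s)*s)*D + 98 = ((-15 + D + s)*s)*D + 98 = (s*(-15 + D + s))*D + 98 = D*s*(-15 + D + s) + 98 = 98 + D*s*(-15 + D + s))
F(X, u) = -I*sqrt(186)/6 (F(X, u) = -sqrt(-95 - 91)/6 = -I*sqrt(186)/6)
F(-210, d) + z(162, n(4)) = -I*sqrt(186)/6 + (98 + 4*162**2 + 162*4**2 - 15*4*162) = -I*sqrt(186)/6 + (98 + 4*26244 + 162*16 - 9720) = -I*sqrt(186)/6 + (98 + 104976 + 2592 - 9720) = -I*sqrt(186)/6 + 97946 = 97946 - I*sqrt(186)/6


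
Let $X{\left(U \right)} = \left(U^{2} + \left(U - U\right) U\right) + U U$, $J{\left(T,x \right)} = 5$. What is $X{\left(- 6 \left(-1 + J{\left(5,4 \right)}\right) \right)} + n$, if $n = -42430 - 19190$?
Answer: $-60468$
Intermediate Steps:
$n = -61620$
$X{\left(U \right)} = 2 U^{2}$ ($X{\left(U \right)} = \left(U^{2} + 0 U\right) + U^{2} = \left(U^{2} + 0\right) + U^{2} = U^{2} + U^{2} = 2 U^{2}$)
$X{\left(- 6 \left(-1 + J{\left(5,4 \right)}\right) \right)} + n = 2 \left(- 6 \left(-1 + 5\right)\right)^{2} - 61620 = 2 \left(\left(-6\right) 4\right)^{2} - 61620 = 2 \left(-24\right)^{2} - 61620 = 2 \cdot 576 - 61620 = 1152 - 61620 = -60468$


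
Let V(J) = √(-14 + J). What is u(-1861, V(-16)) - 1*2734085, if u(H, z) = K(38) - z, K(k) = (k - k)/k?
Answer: -2734085 - I*√30 ≈ -2.7341e+6 - 5.4772*I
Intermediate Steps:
K(k) = 0 (K(k) = 0/k = 0)
u(H, z) = -z (u(H, z) = 0 - z = -z)
u(-1861, V(-16)) - 1*2734085 = -√(-14 - 16) - 1*2734085 = -√(-30) - 2734085 = -I*√30 - 2734085 = -2734085 - I*√30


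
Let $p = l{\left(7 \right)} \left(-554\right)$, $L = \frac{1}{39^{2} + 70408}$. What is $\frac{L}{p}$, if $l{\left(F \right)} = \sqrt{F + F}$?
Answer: $- \frac{\sqrt{14}}{557881324} \approx -6.7069 \cdot 10^{-9}$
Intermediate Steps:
$l{\left(F \right)} = \sqrt{2} \sqrt{F}$ ($l{\left(F \right)} = \sqrt{2 F} = \sqrt{2} \sqrt{F}$)
$L = \frac{1}{71929}$ ($L = \frac{1}{1521 + 70408} = \frac{1}{71929} \approx 1.3903 \cdot 10^{-5}$)
$p = - 554 \sqrt{14}$ ($p = \sqrt{2} \sqrt{7} \left(-554\right) = \sqrt{14} \left(-554\right) = - 554 \sqrt{14} \approx -2072.9$)
$\frac{L}{p} = \frac{1}{71929 \left(- 554 \sqrt{14}\right)} = \frac{\left(- \frac{1}{7756}\right) \sqrt{14}}{71929} = - \frac{\sqrt{14}}{557881324}$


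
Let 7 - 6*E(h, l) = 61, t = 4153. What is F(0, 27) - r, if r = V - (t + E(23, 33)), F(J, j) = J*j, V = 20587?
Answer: -16443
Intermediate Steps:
E(h, l) = -9 (E(h, l) = 7/6 - ⅙*61 = 7/6 - 61/6 = -9)
r = 16443 (r = 20587 - (4153 - 9) = 20587 - 1*4144 = 20587 - 4144 = 16443)
F(0, 27) - r = 0*27 - 1*16443 = 0 - 16443 = -16443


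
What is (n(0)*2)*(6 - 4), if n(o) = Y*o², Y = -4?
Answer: 0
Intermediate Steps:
n(o) = -4*o²
(n(0)*2)*(6 - 4) = (-4*0²*2)*(6 - 4) = (-4*0*2)*2 = (0*2)*2 = 0*2 = 0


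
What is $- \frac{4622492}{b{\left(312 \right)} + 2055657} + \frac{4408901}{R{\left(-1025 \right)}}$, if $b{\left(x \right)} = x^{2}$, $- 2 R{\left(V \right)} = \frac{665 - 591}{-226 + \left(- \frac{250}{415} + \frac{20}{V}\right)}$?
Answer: $\frac{36602303321465971712}{1355432544555} \approx 2.7004 \cdot 10^{7}$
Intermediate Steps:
$R{\left(V \right)} = - \frac{37}{- \frac{18808}{83} + \frac{20}{V}}$ ($R{\left(V \right)} = - \frac{\left(665 - 591\right) \frac{1}{-226 + \left(- \frac{250}{415} + \frac{20}{V}\right)}}{2} = - \frac{74 \frac{1}{-226 + \left(\left(-250\right) \frac{1}{415} + \frac{20}{V}\right)}}{2} = - \frac{74 \frac{1}{-226 - \left(\frac{50}{83} - \frac{20}{V}\right)}}{2} = - \frac{74 \frac{1}{- \frac{18808}{83} + \frac{20}{V}}}{2} = - \frac{37}{- \frac{18808}{83} + \frac{20}{V}}$)
$- \frac{4622492}{b{\left(312 \right)} + 2055657} + \frac{4408901}{R{\left(-1025 \right)}} = - \frac{4622492}{312^{2} + 2055657} + \frac{4408901}{\frac{3071}{4} \left(-1025\right) \frac{1}{-415 + 4702 \left(-1025\right)}} = - \frac{4622492}{97344 + 2055657} + \frac{4408901}{\frac{3071}{4} \left(-1025\right) \frac{1}{-415 - 4819550}} = - \frac{4622492}{2153001} + \frac{4408901}{\frac{3071}{4} \left(-1025\right) \frac{1}{-4819965}} = \left(-4622492\right) \frac{1}{2153001} + \frac{4408901}{\frac{3071}{4} \left(-1025\right) \left(- \frac{1}{4819965}\right)} = - \frac{4622492}{2153001} + \frac{4408901}{\frac{629555}{3855972}} = - \frac{4622492}{2153001} + 4408901 \cdot \frac{3855972}{629555} = - \frac{4622492}{2153001} + \frac{17000598806772}{629555} = \frac{36602303321465971712}{1355432544555}$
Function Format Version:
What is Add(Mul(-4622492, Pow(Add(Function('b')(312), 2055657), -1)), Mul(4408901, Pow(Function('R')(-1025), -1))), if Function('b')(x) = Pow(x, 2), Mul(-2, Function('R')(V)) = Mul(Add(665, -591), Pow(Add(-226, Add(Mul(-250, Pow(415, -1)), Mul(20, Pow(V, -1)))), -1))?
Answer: Rational(36602303321465971712, 1355432544555) ≈ 2.7004e+7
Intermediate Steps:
Function('R')(V) = Mul(-37, Pow(Add(Rational(-18808, 83), Mul(20, Pow(V, -1))), -1)) (Function('R')(V) = Mul(Rational(-1, 2), Mul(Add(665, -591), Pow(Add(-226, Add(Mul(-250, Pow(415, -1)), Mul(20, Pow(V, -1)))), -1))) = Mul(Rational(-1, 2), Mul(74, Pow(Add(-226, Add(Mul(-250, Rational(1, 415)), Mul(20, Pow(V, -1)))), -1))) = Mul(Rational(-1, 2), Mul(74, Pow(Add(-226, Add(Rational(-50, 83), Mul(20, Pow(V, -1)))), -1))) = Mul(Rational(-1, 2), Mul(74, Pow(Add(Rational(-18808, 83), Mul(20, Pow(V, -1))), -1))) = Mul(-37, Pow(Add(Rational(-18808, 83), Mul(20, Pow(V, -1))), -1)))
Add(Mul(-4622492, Pow(Add(Function('b')(312), 2055657), -1)), Mul(4408901, Pow(Function('R')(-1025), -1))) = Add(Mul(-4622492, Pow(Add(Pow(312, 2), 2055657), -1)), Mul(4408901, Pow(Mul(Rational(3071, 4), -1025, Pow(Add(-415, Mul(4702, -1025)), -1)), -1))) = Add(Mul(-4622492, Pow(Add(97344, 2055657), -1)), Mul(4408901, Pow(Mul(Rational(3071, 4), -1025, Pow(Add(-415, -4819550), -1)), -1))) = Add(Mul(-4622492, Pow(2153001, -1)), Mul(4408901, Pow(Mul(Rational(3071, 4), -1025, Pow(-4819965, -1)), -1))) = Add(Mul(-4622492, Rational(1, 2153001)), Mul(4408901, Pow(Mul(Rational(3071, 4), -1025, Rational(-1, 4819965)), -1))) = Add(Rational(-4622492, 2153001), Mul(4408901, Pow(Rational(629555, 3855972), -1))) = Add(Rational(-4622492, 2153001), Mul(4408901, Rational(3855972, 629555))) = Add(Rational(-4622492, 2153001), Rational(17000598806772, 629555)) = Rational(36602303321465971712, 1355432544555)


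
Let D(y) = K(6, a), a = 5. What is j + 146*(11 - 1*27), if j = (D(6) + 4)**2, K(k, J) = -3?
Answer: -2335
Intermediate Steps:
D(y) = -3
j = 1 (j = (-3 + 4)**2 = 1**2 = 1)
j + 146*(11 - 1*27) = 1 + 146*(11 - 1*27) = 1 + 146*(11 - 27) = 1 + 146*(-16) = 1 - 2336 = -2335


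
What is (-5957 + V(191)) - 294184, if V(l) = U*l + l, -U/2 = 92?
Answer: -335094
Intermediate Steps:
U = -184 (U = -2*92 = -184)
V(l) = -183*l (V(l) = -184*l + l = -183*l)
(-5957 + V(191)) - 294184 = (-5957 - 183*191) - 294184 = (-5957 - 34953) - 294184 = -40910 - 294184 = -335094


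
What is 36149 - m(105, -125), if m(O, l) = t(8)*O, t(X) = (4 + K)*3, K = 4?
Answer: 33629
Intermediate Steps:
t(X) = 24 (t(X) = (4 + 4)*3 = 8*3 = 24)
m(O, l) = 24*O
36149 - m(105, -125) = 36149 - 24*105 = 36149 - 1*2520 = 36149 - 2520 = 33629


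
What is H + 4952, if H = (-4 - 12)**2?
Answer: 5208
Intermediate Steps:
H = 256 (H = (-16)**2 = 256)
H + 4952 = 256 + 4952 = 5208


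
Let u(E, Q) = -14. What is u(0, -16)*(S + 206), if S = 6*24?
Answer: -4900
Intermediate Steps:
S = 144
u(0, -16)*(S + 206) = -14*(144 + 206) = -14*350 = -4900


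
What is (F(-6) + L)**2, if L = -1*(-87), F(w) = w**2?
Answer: 15129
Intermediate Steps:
L = 87
(F(-6) + L)**2 = ((-6)**2 + 87)**2 = (36 + 87)**2 = 123**2 = 15129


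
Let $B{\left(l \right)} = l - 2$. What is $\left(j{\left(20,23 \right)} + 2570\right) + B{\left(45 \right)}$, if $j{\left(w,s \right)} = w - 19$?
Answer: $2614$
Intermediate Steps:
$j{\left(w,s \right)} = -19 + w$
$B{\left(l \right)} = -2 + l$
$\left(j{\left(20,23 \right)} + 2570\right) + B{\left(45 \right)} = \left(\left(-19 + 20\right) + 2570\right) + \left(-2 + 45\right) = \left(1 + 2570\right) + 43 = 2571 + 43 = 2614$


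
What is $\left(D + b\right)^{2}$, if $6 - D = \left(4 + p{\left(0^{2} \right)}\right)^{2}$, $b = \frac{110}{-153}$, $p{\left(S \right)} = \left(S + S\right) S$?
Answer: $\frac{2689600}{23409} \approx 114.9$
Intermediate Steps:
$p{\left(S \right)} = 2 S^{2}$ ($p{\left(S \right)} = 2 S S = 2 S^{2}$)
$b = - \frac{110}{153}$ ($b = 110 \left(- \frac{1}{153}\right) = - \frac{110}{153} \approx -0.71895$)
$D = -10$ ($D = 6 - \left(4 + 2 \left(0^{2}\right)^{2}\right)^{2} = 6 - \left(4 + 2 \cdot 0^{2}\right)^{2} = 6 - \left(4 + 2 \cdot 0\right)^{2} = 6 - \left(4 + 0\right)^{2} = 6 - 4^{2} = 6 - 16 = -10$)
$\left(D + b\right)^{2} = \left(-10 - \frac{110}{153}\right)^{2} = \left(- \frac{1640}{153}\right)^{2} = \frac{2689600}{23409}$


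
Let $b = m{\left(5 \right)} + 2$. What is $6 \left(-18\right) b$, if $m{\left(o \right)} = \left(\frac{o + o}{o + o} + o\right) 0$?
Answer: $-216$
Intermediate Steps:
$m{\left(o \right)} = 0$ ($m{\left(o \right)} = \left(\frac{2 o}{2 o} + o\right) 0 = \left(2 o \frac{1}{2 o} + o\right) 0 = \left(1 + o\right) 0 = 0$)
$b = 2$ ($b = 0 + 2 = 2$)
$6 \left(-18\right) b = 6 \left(-18\right) 2 = \left(-108\right) 2 = -216$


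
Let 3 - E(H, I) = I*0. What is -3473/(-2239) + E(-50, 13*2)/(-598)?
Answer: 2070137/1338922 ≈ 1.5461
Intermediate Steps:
E(H, I) = 3 (E(H, I) = 3 - I*0 = 3 - 1*0 = 3 + 0 = 3)
-3473/(-2239) + E(-50, 13*2)/(-598) = -3473/(-2239) + 3/(-598) = -3473*(-1/2239) + 3*(-1/598) = 3473/2239 - 3/598 = 2070137/1338922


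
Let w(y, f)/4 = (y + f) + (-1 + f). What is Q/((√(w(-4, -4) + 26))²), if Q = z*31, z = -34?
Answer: 527/13 ≈ 40.538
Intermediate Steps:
w(y, f) = -4 + 4*y + 8*f (w(y, f) = 4*((y + f) + (-1 + f)) = 4*((f + y) + (-1 + f)) = 4*(-1 + y + 2*f) = -4 + 4*y + 8*f)
Q = -1054 (Q = -34*31 = -1054)
Q/((√(w(-4, -4) + 26))²) = -1054/((-4 + 4*(-4) + 8*(-4)) + 26) = -1054/((-4 - 16 - 32) + 26) = -1054/(-52 + 26) = -1054/((√(-26))²) = -1054/((I*√26)²) = -1054/(-26) = -1054*(-1/26) = 527/13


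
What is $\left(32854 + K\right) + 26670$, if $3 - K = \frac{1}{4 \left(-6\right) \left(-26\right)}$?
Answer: $\frac{37144847}{624} \approx 59527.0$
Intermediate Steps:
$K = \frac{1871}{624}$ ($K = 3 - \frac{1}{4 \left(-6\right) \left(-26\right)} = 3 - \frac{1}{\left(-24\right) \left(-26\right)} = 3 - \frac{1}{624} = \frac{1871}{624} \approx 2.9984$)
$\left(32854 + K\right) + 26670 = \left(32854 + \frac{1871}{624}\right) + 26670 = \frac{20502767}{624} + 26670 = \frac{37144847}{624}$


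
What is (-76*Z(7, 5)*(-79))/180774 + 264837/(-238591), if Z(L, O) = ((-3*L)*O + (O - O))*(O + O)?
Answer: -258666837673/7188508239 ≈ -35.983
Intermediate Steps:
Z(L, O) = -6*L*O² (Z(L, O) = (-3*L*O + 0)*(2*O) = (-3*L*O)*(2*O) = -6*L*O²)
(-76*Z(7, 5)*(-79))/180774 + 264837/(-238591) = (-(-456)*7*5²*(-79))/180774 + 264837/(-238591) = (-(-456)*7*25*(-79))*(1/180774) + 264837*(-1/238591) = (-76*(-1050)*(-79))*(1/180774) - 264837/238591 = (79800*(-79))*(1/180774) - 264837/238591 = -6304200*1/180774 - 264837/238591 = -1050700/30129 - 264837/238591 = -258666837673/7188508239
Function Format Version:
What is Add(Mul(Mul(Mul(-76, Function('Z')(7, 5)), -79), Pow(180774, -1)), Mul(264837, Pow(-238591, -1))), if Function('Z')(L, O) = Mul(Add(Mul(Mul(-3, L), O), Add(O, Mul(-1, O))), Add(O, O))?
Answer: Rational(-258666837673, 7188508239) ≈ -35.983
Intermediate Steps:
Function('Z')(L, O) = Mul(-6, L, Pow(O, 2)) (Function('Z')(L, O) = Mul(Add(Mul(-3, L, O), 0), Mul(2, O)) = Mul(Mul(-3, L, O), Mul(2, O)) = Mul(-6, L, Pow(O, 2)))
Add(Mul(Mul(Mul(-76, Function('Z')(7, 5)), -79), Pow(180774, -1)), Mul(264837, Pow(-238591, -1))) = Add(Mul(Mul(Mul(-76, Mul(-6, 7, Pow(5, 2))), -79), Pow(180774, -1)), Mul(264837, Pow(-238591, -1))) = Add(Mul(Mul(Mul(-76, Mul(-6, 7, 25)), -79), Rational(1, 180774)), Mul(264837, Rational(-1, 238591))) = Add(Mul(Mul(Mul(-76, -1050), -79), Rational(1, 180774)), Rational(-264837, 238591)) = Add(Mul(Mul(79800, -79), Rational(1, 180774)), Rational(-264837, 238591)) = Add(Mul(-6304200, Rational(1, 180774)), Rational(-264837, 238591)) = Add(Rational(-1050700, 30129), Rational(-264837, 238591)) = Rational(-258666837673, 7188508239)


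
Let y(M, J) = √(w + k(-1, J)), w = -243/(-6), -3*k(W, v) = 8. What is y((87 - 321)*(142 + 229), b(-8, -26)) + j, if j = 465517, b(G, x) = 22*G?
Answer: 465517 + √1362/6 ≈ 4.6552e+5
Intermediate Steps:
k(W, v) = -8/3 (k(W, v) = -⅓*8 = -8/3)
w = 81/2 (w = -243*(-⅙) = 81/2 ≈ 40.500)
y(M, J) = √1362/6 (y(M, J) = √(81/2 - 8/3) = √(227/6) = √1362/6)
y((87 - 321)*(142 + 229), b(-8, -26)) + j = √1362/6 + 465517 = 465517 + √1362/6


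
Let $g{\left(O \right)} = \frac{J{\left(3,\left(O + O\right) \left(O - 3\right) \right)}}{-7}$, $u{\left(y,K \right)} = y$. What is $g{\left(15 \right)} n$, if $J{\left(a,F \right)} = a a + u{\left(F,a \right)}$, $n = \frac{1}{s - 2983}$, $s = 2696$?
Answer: $\frac{9}{49} \approx 0.18367$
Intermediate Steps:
$n = - \frac{1}{287}$ ($n = \frac{1}{2696 - 2983} = \frac{1}{-287} = - \frac{1}{287} \approx -0.0034843$)
$J{\left(a,F \right)} = F + a^{2}$ ($J{\left(a,F \right)} = a a + F = a^{2} + F = F + a^{2}$)
$g{\left(O \right)} = - \frac{9}{7} - \frac{2 O \left(-3 + O\right)}{7}$ ($g{\left(O \right)} = \frac{\left(O + O\right) \left(O - 3\right) + 3^{2}}{-7} = \left(2 O \left(-3 + O\right) + 9\right) \left(- \frac{1}{7}\right) = \left(9 + 2 O \left(-3 + O\right)\right) \left(- \frac{1}{7}\right) = - \frac{9}{7} - \frac{2 O \left(-3 + O\right)}{7}$)
$g{\left(15 \right)} n = \left(- \frac{9}{7} - \frac{30 \left(-3 + 15\right)}{7}\right) \left(- \frac{1}{287}\right) = \left(- \frac{9}{7} - \frac{30}{7} \cdot 12\right) \left(- \frac{1}{287}\right) = \left(- \frac{9}{7} - \frac{360}{7}\right) \left(- \frac{1}{287}\right) = \left(- \frac{369}{7}\right) \left(- \frac{1}{287}\right) = \frac{9}{49}$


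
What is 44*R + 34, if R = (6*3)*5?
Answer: 3994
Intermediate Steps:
R = 90 (R = 18*5 = 90)
44*R + 34 = 44*90 + 34 = 3960 + 34 = 3994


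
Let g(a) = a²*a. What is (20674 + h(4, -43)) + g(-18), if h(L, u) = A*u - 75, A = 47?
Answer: 12746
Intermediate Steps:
g(a) = a³
h(L, u) = -75 + 47*u (h(L, u) = 47*u - 75 = -75 + 47*u)
(20674 + h(4, -43)) + g(-18) = (20674 + (-75 + 47*(-43))) + (-18)³ = (20674 + (-75 - 2021)) - 5832 = (20674 - 2096) - 5832 = 18578 - 5832 = 12746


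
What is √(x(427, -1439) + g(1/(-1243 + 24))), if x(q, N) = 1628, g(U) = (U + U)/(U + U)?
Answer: 3*√181 ≈ 40.361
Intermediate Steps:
g(U) = 1 (g(U) = (2*U)/((2*U)) = (2*U)*(1/(2*U)) = 1)
√(x(427, -1439) + g(1/(-1243 + 24))) = √(1628 + 1) = √1629 = 3*√181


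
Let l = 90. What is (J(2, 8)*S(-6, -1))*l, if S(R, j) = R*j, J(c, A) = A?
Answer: 4320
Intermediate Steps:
(J(2, 8)*S(-6, -1))*l = (8*(-6*(-1)))*90 = (8*6)*90 = 48*90 = 4320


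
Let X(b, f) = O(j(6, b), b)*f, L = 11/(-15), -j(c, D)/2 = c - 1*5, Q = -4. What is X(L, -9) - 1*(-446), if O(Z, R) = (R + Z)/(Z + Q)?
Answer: 4419/10 ≈ 441.90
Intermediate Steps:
j(c, D) = 10 - 2*c (j(c, D) = -2*(c - 1*5) = -2*(c - 5) = -2*(-5 + c) = 10 - 2*c)
O(Z, R) = (R + Z)/(-4 + Z) (O(Z, R) = (R + Z)/(Z - 4) = (R + Z)/(-4 + Z))
L = -11/15 (L = 11*(-1/15) = -11/15 ≈ -0.73333)
X(b, f) = f*(1/3 - b/6) (X(b, f) = ((b + (10 - 2*6))/(-4 + (10 - 2*6)))*f = ((b + (10 - 12))/(-4 + (10 - 12)))*f = ((b - 2)/(-4 - 2))*f = ((-2 + b)/(-6))*f = (-(-2 + b)/6)*f = (1/3 - b/6)*f = f*(1/3 - b/6))
X(L, -9) - 1*(-446) = (1/6)*(-9)*(2 - 1*(-11/15)) - 1*(-446) = (1/6)*(-9)*(2 + 11/15) + 446 = (1/6)*(-9)*(41/15) + 446 = -41/10 + 446 = 4419/10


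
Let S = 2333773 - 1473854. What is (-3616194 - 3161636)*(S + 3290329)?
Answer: -28129675401840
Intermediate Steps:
S = 859919
(-3616194 - 3161636)*(S + 3290329) = (-3616194 - 3161636)*(859919 + 3290329) = -6777830*4150248 = -28129675401840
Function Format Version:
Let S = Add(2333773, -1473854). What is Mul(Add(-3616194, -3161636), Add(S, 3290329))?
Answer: -28129675401840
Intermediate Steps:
S = 859919
Mul(Add(-3616194, -3161636), Add(S, 3290329)) = Mul(Add(-3616194, -3161636), Add(859919, 3290329)) = Mul(-6777830, 4150248) = -28129675401840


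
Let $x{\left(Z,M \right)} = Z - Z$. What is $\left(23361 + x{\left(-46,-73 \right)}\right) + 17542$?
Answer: $40903$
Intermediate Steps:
$x{\left(Z,M \right)} = 0$
$\left(23361 + x{\left(-46,-73 \right)}\right) + 17542 = \left(23361 + 0\right) + 17542 = 23361 + 17542 = 40903$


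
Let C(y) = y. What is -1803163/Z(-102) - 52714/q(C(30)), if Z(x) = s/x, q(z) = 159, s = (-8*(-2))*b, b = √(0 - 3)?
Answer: -52714/159 - 30653771*I*√3/8 ≈ -331.53 - 6.6367e+6*I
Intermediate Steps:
b = I*√3 (b = √(-3) = I*√3 ≈ 1.732*I)
s = 16*I*√3 (s = (-8*(-2))*(I*√3) = 16*(I*√3) = 16*I*√3 ≈ 27.713*I)
Z(x) = 16*I*√3/x (Z(x) = (16*I*√3)/x = 16*I*√3/x)
-1803163/Z(-102) - 52714/q(C(30)) = -1803163*17*I*√3/8 - 52714/159 = -30653771*I*√3/8 - 52714/159 = -52714/159 - 30653771*I*√3/8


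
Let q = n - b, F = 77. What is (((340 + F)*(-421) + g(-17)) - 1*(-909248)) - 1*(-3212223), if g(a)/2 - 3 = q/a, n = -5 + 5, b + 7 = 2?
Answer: 67080630/17 ≈ 3.9459e+6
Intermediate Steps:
b = -5 (b = -7 + 2 = -5)
n = 0
q = 5 (q = 0 - 1*(-5) = 0 + 5 = 5)
g(a) = 6 + 10/a (g(a) = 6 + 2*(5/a) = 6 + 10/a)
(((340 + F)*(-421) + g(-17)) - 1*(-909248)) - 1*(-3212223) = (((340 + 77)*(-421) + (6 + 10/(-17))) - 1*(-909248)) - 1*(-3212223) = ((417*(-421) + (6 + 10*(-1/17))) + 909248) + 3212223 = ((-175557 + (6 - 10/17)) + 909248) + 3212223 = ((-175557 + 92/17) + 909248) + 3212223 = (-2984377/17 + 909248) + 3212223 = 12472839/17 + 3212223 = 67080630/17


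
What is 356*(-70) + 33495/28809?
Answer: -21754145/873 ≈ -24919.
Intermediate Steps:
356*(-70) + 33495/28809 = -24920 + 33495*(1/28809) = -24920 + 1015/873 = -21754145/873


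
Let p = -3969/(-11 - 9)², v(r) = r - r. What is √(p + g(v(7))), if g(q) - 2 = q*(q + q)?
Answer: I*√3169/20 ≈ 2.8147*I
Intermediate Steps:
v(r) = 0
g(q) = 2 + 2*q² (g(q) = 2 + q*(q + q) = 2 + q*(2*q) = 2 + 2*q²)
p = -3969/400 (p = -3969/((-20)²) = -3969/400 ≈ -9.9225)
√(p + g(v(7))) = √(-3969/400 + (2 + 2*0²)) = √(-3969/400 + (2 + 2*0)) = √(-3969/400 + (2 + 0)) = √(-3969/400 + 2) = √(-3169/400) = I*√3169/20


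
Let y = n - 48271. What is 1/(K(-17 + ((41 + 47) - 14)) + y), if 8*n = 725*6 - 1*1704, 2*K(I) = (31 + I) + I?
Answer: -4/191471 ≈ -2.0891e-5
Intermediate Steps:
K(I) = 31/2 + I (K(I) = ((31 + I) + I)/2 = (31 + 2*I)/2 = 31/2 + I)
n = 1323/4 (n = (725*6 - 1*1704)/8 = (4350 - 1704)/8 = (⅛)*2646 = 1323/4 ≈ 330.75)
y = -191761/4 (y = 1323/4 - 48271 = -191761/4 ≈ -47940.)
1/(K(-17 + ((41 + 47) - 14)) + y) = 1/((31/2 + (-17 + ((41 + 47) - 14))) - 191761/4) = 1/((31/2 + (-17 + (88 - 14))) - 191761/4) = 1/((31/2 + (-17 + 74)) - 191761/4) = 1/((31/2 + 57) - 191761/4) = 1/(145/2 - 191761/4) = 1/(-191471/4) = -4/191471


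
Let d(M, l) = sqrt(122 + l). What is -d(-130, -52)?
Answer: -sqrt(70) ≈ -8.3666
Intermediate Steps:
-d(-130, -52) = -sqrt(122 - 52) = -sqrt(70)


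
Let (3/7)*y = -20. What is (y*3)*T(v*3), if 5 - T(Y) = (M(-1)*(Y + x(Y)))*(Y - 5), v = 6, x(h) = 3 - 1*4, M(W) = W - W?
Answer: -700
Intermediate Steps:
M(W) = 0
x(h) = -1 (x(h) = 3 - 4 = -1)
y = -140/3 (y = (7/3)*(-20) = -140/3 ≈ -46.667)
T(Y) = 5 (T(Y) = 5 - 0*(Y - 1)*(Y - 5) = 5 - 0*(-1 + Y)*(-5 + Y) = 5 - 0*(-5 + Y) = 5 - 1*0 = 5 + 0 = 5)
(y*3)*T(v*3) = -140/3*3*5 = -140*5 = -700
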